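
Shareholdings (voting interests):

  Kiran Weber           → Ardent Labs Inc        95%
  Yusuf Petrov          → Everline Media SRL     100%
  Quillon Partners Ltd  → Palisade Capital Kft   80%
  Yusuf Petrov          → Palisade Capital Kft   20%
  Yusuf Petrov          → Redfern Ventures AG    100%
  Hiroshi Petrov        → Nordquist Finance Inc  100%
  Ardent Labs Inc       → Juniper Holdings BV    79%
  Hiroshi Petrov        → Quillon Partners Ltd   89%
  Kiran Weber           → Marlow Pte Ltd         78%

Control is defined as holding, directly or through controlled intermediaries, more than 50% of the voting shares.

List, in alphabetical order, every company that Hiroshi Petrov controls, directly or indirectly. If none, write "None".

Nordquist Finance Inc, Palisade Capital Kft, Quillon Partners Ltd

Hiroshi holds 89% of Quillon, so Hiroshi controls Quillon.
Quillon holds 80% of Palisade, so Hiroshi controls Palisade.
Hiroshi holds 100% of Nordquist, so Hiroshi controls Nordquist.
No other company's threshold is met.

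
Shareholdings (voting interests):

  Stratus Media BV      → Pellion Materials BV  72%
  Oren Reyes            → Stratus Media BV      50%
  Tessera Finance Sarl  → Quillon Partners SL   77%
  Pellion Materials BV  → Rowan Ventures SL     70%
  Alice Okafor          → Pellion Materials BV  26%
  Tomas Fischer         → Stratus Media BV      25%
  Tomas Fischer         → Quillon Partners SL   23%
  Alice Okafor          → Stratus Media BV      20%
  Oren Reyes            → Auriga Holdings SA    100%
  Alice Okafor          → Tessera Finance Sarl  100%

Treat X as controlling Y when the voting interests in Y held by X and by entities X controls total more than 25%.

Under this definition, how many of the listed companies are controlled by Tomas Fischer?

0

Tomas's largest direct stake is 25% in Stratus, which does not meet the threshold.
Tomas controls 0 companies.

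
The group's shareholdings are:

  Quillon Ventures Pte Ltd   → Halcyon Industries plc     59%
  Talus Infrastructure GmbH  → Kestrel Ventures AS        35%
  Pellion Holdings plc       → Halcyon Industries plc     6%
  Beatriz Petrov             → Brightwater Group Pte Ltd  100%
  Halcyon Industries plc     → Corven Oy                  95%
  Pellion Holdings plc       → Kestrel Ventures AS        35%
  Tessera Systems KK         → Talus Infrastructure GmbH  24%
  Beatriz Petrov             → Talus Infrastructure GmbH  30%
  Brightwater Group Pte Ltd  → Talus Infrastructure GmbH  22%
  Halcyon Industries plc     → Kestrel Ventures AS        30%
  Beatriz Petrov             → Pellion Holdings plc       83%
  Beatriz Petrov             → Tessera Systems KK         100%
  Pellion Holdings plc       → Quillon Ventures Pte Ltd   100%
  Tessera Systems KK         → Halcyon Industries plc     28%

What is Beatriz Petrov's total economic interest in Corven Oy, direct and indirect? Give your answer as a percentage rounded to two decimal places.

77.85%

Beatriz reaches Corven along 3 paths.
Via Tessera → Halcyon: 100% × 28% × 95% = 26.6%.
Via Pellion → Halcyon: 83% × 6% × 95% = 4.731%.
Via Pellion → Quillon → Halcyon: 83% × 100% × 59% × 95% = 46.5215%.
Total: 26.6% + 4.731% + 46.5215% = 77.8525%.
Rounded: 77.85%.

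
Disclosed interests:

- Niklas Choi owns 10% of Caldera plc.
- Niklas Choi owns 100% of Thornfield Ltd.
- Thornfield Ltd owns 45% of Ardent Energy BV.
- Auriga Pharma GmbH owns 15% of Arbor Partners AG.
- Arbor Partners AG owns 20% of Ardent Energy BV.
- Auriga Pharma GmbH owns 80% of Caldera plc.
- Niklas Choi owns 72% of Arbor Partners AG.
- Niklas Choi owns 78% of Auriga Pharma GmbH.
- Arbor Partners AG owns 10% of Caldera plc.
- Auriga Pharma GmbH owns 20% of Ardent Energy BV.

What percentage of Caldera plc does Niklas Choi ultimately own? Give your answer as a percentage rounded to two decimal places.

Niklas reaches Caldera along 4 paths.
Via Arbor: 72% × 10% = 7.2%.
Via Auriga → Arbor: 78% × 15% × 10% = 1.17%.
Direct stake: 10% = 10%.
Via Auriga: 78% × 80% = 62.4%.
Total: 7.2% + 1.17% + 10% + 62.4% = 80.77%.

80.77%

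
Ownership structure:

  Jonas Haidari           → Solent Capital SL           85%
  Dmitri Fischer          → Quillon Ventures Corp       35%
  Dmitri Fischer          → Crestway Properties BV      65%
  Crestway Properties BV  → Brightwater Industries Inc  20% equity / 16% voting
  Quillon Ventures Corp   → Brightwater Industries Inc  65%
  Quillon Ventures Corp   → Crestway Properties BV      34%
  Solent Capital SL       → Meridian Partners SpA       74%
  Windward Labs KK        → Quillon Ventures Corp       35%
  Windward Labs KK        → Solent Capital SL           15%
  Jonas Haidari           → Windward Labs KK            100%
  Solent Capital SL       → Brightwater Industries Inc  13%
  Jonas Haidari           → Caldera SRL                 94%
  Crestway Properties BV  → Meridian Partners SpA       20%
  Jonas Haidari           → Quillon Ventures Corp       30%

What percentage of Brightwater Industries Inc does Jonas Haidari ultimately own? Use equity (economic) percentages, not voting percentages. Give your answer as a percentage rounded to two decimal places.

59.67%

Jonas reaches Brightwater along 6 paths.
Via Quillon: 30% × 65% = 19.5%.
Via Windward → Quillon: 100% × 35% × 65% = 22.75%.
Via Solent: 85% × 13% = 11.05%.
Via Windward → Solent: 100% × 15% × 13% = 1.95%.
Via Quillon → Crestway: 30% × 34% × 20% = 2.04%.
Via Windward → Quillon → Crestway: 100% × 35% × 34% × 20% = 2.38%.
Total: 19.5% + 22.75% + 11.05% + 1.95% + 2.04% + 2.38% = 59.67%.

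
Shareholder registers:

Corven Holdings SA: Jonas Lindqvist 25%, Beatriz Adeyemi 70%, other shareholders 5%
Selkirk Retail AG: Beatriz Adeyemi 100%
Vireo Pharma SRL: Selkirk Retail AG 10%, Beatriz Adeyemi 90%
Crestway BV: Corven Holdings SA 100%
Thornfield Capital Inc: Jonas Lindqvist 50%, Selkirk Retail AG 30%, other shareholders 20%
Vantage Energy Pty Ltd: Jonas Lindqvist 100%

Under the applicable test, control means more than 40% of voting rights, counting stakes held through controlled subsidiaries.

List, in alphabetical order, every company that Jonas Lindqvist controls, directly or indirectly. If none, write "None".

Jonas holds 50% of Thornfield, so Jonas controls Thornfield.
Jonas holds 100% of Vantage, so Jonas controls Vantage.
No other company's threshold is met.

Thornfield Capital Inc, Vantage Energy Pty Ltd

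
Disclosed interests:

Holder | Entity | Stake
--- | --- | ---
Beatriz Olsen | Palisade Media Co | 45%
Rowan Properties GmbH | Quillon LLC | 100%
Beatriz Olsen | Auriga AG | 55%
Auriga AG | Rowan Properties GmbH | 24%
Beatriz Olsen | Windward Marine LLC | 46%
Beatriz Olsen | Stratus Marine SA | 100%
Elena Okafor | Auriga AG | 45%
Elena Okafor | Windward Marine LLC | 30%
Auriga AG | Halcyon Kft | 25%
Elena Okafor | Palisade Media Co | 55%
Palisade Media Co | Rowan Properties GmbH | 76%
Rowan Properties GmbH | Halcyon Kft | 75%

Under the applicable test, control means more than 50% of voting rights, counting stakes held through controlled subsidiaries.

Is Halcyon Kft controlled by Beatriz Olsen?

Beatriz holds 55% of Auriga, so Beatriz controls Auriga.
Beatriz holds 100% of Stratus, so Beatriz controls Stratus.
In Halcyon, Beatriz's side holds only 25%, not > 50%.
So Beatriz does not control Halcyon.

No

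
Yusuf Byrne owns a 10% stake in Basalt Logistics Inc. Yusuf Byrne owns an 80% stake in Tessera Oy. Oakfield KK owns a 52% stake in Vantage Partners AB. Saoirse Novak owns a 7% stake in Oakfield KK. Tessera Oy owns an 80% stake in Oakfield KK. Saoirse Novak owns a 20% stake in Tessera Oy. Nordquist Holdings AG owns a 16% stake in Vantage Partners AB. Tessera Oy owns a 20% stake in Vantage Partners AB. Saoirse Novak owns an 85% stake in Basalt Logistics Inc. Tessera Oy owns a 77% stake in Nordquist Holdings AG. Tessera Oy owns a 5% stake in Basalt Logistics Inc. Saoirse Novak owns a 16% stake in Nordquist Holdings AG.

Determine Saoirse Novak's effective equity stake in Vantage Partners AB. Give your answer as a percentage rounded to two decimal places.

20.98%

Saoirse reaches Vantage along 5 paths.
Via Tessera: 20% × 20% = 4%.
Via Oakfield: 7% × 52% = 3.64%.
Via Tessera → Oakfield: 20% × 80% × 52% = 8.32%.
Via Nordquist: 16% × 16% = 2.56%.
Via Tessera → Nordquist: 20% × 77% × 16% = 2.464%.
Total: 4% + 3.64% + 8.32% + 2.56% + 2.464% = 20.984%.
Rounded: 20.98%.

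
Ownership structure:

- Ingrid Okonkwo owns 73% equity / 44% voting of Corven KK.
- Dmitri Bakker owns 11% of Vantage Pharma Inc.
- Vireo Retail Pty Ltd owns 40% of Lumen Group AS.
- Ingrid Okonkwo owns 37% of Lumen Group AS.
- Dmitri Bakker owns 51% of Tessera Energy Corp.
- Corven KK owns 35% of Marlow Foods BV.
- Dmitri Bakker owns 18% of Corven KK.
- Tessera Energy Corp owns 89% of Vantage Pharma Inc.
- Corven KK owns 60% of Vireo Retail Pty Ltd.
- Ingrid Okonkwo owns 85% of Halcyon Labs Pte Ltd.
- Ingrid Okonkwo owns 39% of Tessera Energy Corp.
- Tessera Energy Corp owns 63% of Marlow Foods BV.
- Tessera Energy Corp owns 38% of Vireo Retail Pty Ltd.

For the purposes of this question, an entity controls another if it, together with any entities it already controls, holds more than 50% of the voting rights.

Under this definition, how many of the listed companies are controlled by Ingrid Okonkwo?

Ingrid holds 85% of Halcyon, so Ingrid controls Halcyon.
No other company's threshold is met.
Ingrid controls 1 company.

1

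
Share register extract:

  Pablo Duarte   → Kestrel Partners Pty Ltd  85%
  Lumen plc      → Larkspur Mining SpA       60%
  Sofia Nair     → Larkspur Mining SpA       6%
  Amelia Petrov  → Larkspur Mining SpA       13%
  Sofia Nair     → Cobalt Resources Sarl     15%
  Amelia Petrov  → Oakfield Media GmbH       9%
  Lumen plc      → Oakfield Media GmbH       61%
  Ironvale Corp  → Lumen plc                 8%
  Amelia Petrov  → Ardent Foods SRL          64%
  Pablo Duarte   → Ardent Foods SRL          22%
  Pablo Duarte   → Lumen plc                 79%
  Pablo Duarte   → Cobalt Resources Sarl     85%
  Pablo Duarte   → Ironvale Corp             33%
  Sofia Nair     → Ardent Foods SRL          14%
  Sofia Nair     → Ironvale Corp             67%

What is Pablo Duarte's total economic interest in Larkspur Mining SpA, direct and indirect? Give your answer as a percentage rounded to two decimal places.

48.98%

Pablo reaches Larkspur along 2 paths.
Via Ironvale → Lumen: 33% × 8% × 60% = 1.584%.
Via Lumen: 79% × 60% = 47.4%.
Total: 1.584% + 47.4% = 48.984%.
Rounded: 48.98%.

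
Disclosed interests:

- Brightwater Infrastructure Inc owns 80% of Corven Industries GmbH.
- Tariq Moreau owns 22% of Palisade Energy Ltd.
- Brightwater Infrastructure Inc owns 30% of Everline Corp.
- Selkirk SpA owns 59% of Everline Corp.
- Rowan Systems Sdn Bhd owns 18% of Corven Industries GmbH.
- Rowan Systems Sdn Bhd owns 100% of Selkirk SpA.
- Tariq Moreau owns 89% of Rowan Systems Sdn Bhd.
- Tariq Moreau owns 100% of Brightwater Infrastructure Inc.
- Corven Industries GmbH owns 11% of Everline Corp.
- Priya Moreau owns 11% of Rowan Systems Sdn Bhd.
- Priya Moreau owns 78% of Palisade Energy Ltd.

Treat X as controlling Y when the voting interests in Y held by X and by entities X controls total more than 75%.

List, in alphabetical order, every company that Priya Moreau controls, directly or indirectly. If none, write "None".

Priya holds 78% of Palisade, so Priya controls Palisade.
No other company's threshold is met.

Palisade Energy Ltd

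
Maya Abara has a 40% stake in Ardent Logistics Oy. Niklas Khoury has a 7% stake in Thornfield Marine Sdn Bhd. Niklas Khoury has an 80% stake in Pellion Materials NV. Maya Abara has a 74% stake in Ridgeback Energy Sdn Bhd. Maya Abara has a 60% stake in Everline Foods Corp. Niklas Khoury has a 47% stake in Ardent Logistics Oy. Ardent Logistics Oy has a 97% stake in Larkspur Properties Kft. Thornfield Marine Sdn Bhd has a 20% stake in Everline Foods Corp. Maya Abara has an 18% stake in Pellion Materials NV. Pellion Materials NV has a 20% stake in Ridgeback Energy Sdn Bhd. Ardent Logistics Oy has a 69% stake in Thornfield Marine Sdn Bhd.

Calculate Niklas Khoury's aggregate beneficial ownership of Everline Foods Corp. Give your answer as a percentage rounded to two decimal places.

7.89%

Niklas reaches Everline along 2 paths.
Via Thornfield: 7% × 20% = 1.4%.
Via Ardent → Thornfield: 47% × 69% × 20% = 6.486%.
Total: 1.4% + 6.486% = 7.886%.
Rounded: 7.89%.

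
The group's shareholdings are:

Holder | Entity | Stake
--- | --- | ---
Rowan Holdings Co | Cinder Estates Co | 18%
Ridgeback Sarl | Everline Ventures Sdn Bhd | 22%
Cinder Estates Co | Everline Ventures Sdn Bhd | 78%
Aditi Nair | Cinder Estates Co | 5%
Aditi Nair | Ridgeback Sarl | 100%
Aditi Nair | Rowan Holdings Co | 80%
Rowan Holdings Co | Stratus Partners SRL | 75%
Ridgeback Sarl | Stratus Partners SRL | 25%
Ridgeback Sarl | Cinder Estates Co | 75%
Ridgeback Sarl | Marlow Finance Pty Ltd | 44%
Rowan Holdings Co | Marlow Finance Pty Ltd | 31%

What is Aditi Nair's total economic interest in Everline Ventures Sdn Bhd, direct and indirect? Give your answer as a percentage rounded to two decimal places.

95.63%

Aditi reaches Everline along 4 paths.
Via Ridgeback: 100% × 22% = 22%.
Via Ridgeback → Cinder: 100% × 75% × 78% = 58.5%.
Via Rowan → Cinder: 80% × 18% × 78% = 11.232%.
Via Cinder: 5% × 78% = 3.9%.
Total: 22% + 58.5% + 11.232% + 3.9% = 95.632%.
Rounded: 95.63%.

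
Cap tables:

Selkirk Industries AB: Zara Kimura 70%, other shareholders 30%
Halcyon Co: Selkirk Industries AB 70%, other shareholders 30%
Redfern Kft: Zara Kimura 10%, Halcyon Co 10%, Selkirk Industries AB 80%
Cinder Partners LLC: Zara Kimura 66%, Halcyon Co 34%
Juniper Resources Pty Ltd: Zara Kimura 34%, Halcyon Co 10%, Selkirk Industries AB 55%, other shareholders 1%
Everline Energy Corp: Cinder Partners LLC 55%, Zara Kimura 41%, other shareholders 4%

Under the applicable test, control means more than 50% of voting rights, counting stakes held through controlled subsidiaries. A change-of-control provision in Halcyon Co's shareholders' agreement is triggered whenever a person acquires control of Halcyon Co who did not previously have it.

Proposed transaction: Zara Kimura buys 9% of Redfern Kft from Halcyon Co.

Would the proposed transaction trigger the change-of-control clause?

The purchase adds only to Zara's holdings (Halcyon's stake shrinks), so Zara is the only person who could newly come to control Halcyon.
Zara holds 70% of Selkirk, so Zara controls Selkirk.
Selkirk holds 70% of Halcyon, so Zara controls Halcyon.
So Zara already controls Halcyon before the transaction.
After the purchase, Zara's direct stake in Redfern rises to 10% + 9% = 19%, and Halcyon's stake falls to 1%.
Zara controlled Halcyon already, so this is not a new person acquiring control; every other person's position is unchanged or reduced.
No new person acquires control, so the clause is not triggered.

No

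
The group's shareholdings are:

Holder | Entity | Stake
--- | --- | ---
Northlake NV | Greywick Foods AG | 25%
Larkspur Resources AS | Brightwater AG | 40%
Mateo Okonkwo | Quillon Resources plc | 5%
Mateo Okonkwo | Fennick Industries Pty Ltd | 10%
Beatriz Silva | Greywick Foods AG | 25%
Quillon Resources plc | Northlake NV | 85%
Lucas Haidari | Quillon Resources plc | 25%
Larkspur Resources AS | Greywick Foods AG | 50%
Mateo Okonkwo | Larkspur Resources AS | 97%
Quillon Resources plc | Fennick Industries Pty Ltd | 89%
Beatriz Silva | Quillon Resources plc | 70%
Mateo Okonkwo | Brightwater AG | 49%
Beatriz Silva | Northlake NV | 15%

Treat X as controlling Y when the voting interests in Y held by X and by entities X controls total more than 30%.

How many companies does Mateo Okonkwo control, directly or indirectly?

Mateo holds 97% of Larkspur, so Mateo controls Larkspur.
Larkspur and Mateo together hold 40% + 49% = 89% of Brightwater, so Mateo controls Brightwater.
Larkspur holds 50% of Greywick, so Mateo controls Greywick.
No other company's threshold is met.
Mateo controls 3 companies.

3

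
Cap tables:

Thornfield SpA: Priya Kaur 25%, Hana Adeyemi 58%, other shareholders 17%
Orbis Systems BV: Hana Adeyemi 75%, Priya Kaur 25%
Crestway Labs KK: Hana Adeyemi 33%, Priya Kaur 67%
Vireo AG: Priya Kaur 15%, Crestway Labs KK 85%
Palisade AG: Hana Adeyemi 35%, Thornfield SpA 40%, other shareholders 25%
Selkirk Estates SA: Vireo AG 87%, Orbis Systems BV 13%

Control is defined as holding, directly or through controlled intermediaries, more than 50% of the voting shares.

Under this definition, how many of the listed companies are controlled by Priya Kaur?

Priya holds 67% of Crestway, so Priya controls Crestway.
Priya and Crestway together hold 15% + 85% = 100% of Vireo, so Priya controls Vireo.
Vireo holds 87% of Selkirk, so Priya controls Selkirk.
No other company's threshold is met.
Priya controls 3 companies.

3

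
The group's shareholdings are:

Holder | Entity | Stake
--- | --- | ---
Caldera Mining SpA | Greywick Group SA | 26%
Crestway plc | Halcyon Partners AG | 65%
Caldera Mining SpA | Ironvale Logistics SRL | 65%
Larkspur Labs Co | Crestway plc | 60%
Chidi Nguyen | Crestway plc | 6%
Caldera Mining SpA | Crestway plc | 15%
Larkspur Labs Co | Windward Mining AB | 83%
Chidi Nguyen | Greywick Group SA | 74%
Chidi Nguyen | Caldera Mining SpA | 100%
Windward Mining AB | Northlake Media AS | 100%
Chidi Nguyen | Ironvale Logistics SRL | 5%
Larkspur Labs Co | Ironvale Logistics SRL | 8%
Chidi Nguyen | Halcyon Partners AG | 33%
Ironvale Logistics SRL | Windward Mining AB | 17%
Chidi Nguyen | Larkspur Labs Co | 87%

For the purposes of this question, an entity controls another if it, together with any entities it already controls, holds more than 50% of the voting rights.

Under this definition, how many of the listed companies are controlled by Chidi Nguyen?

8

Chidi holds 100% of Caldera, so Chidi controls Caldera.
Chidi holds 87% of Larkspur, so Chidi controls Larkspur.
Larkspur and Caldera and Chidi together hold 60% + 15% + 6% = 81% of Crestway, so Chidi controls Crestway.
Chidi and Larkspur and Caldera together hold 5% + 8% + 65% = 78% of Ironvale, so Chidi controls Ironvale.
Crestway and Chidi together hold 65% + 33% = 98% of Halcyon, so Chidi controls Halcyon.
Larkspur and Ironvale together hold 83% + 17% = 100% of Windward, so Chidi controls Windward.
Caldera and Chidi together hold 26% + 74% = 100% of Greywick, so Chidi controls Greywick.
Windward holds 100% of Northlake, so Chidi controls Northlake.
Chidi controls 8 companies.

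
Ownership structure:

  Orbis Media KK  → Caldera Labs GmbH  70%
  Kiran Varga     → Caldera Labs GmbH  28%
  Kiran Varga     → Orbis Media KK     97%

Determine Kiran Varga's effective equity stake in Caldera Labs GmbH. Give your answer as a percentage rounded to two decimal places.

Kiran reaches Caldera along 2 paths.
Via Orbis: 97% × 70% = 67.9%.
Direct stake: 28% = 28%.
Total: 67.9% + 28% = 95.9%.
Rounded: 95.90%.

95.90%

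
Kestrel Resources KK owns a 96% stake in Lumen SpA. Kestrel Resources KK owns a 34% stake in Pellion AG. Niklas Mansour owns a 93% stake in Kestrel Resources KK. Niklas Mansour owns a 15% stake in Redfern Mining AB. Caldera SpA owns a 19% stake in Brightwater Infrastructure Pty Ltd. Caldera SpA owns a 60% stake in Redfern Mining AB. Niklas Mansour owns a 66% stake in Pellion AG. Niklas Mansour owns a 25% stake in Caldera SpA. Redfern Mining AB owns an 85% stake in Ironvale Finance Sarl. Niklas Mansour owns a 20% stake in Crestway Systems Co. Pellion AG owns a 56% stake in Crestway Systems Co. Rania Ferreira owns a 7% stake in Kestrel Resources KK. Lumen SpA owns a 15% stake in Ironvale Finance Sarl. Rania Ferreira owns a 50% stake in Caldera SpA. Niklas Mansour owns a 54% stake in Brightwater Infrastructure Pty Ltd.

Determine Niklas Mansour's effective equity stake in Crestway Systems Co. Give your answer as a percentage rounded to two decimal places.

Niklas reaches Crestway along 3 paths.
Via Pellion: 66% × 56% = 36.96%.
Via Kestrel → Pellion: 93% × 34% × 56% = 17.7072%.
Direct stake: 20% = 20%.
Total: 36.96% + 17.7072% + 20% = 74.6672%.
Rounded: 74.67%.

74.67%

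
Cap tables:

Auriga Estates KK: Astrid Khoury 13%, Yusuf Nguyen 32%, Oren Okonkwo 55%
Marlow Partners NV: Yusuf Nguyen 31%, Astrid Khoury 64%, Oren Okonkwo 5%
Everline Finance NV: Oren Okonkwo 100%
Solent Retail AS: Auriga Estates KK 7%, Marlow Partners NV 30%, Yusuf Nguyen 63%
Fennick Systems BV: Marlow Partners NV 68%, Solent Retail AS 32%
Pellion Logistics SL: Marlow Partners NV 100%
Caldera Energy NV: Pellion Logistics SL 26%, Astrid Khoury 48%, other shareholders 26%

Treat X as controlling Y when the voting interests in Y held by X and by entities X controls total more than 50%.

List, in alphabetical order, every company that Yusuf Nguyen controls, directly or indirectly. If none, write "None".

Solent Retail AS

Yusuf holds 63% of Solent, so Yusuf controls Solent.
No other company's threshold is met.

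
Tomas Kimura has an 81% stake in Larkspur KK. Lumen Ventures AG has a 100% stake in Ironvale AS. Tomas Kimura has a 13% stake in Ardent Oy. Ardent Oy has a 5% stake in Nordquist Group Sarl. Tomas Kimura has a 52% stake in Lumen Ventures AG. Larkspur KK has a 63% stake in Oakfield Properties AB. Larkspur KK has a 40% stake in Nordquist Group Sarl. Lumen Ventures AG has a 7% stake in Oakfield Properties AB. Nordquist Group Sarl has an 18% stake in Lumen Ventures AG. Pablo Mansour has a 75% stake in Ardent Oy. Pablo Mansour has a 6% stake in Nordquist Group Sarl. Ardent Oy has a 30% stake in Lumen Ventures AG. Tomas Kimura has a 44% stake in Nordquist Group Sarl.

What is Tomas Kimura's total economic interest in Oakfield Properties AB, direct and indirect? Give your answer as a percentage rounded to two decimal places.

Tomas reaches Oakfield along 6 paths.
Via Larkspur: 81% × 63% = 51.03%.
Via Lumen: 52% × 7% = 3.64%.
Via Larkspur → Nordquist → Lumen: 81% × 40% × 18% × 7% = 0.40824%.
Via Nordquist → Lumen: 44% × 18% × 7% = 0.5544%.
Via Ardent → Nordquist → Lumen: 13% × 5% × 18% × 7% = 0.00819%.
Via Ardent → Lumen: 13% × 30% × 7% = 0.273%.
Total: 51.03% + 3.64% + 0.40824% + 0.5544% + 0.00819% + 0.273% = 55.91383%.
Rounded: 55.91%.

55.91%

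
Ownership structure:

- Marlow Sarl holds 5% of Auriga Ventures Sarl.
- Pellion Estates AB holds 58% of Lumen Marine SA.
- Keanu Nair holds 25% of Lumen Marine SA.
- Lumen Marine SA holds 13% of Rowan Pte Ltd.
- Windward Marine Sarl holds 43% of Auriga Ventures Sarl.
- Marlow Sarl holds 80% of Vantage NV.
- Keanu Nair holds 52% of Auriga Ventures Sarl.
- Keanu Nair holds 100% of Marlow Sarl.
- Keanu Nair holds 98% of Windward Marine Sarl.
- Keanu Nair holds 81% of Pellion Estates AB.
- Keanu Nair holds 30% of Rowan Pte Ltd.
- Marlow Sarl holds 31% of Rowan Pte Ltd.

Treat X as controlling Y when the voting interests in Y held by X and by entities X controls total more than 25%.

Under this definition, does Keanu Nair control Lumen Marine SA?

Yes

Keanu holds 81% of Pellion, so Keanu controls Pellion.
Keanu and Pellion together hold 25% + 58% = 83% of Lumen, so Keanu controls Lumen.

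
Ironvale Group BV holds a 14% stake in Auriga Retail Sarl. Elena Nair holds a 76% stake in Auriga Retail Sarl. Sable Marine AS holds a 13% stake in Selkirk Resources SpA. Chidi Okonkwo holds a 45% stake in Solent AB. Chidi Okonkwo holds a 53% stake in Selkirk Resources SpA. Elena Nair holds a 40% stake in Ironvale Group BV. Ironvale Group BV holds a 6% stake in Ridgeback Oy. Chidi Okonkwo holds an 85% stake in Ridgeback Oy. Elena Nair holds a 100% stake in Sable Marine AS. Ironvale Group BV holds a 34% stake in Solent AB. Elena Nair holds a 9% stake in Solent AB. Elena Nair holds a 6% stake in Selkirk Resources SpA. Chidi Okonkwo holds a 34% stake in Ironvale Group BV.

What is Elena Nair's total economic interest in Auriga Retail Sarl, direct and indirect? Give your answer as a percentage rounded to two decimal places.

Elena reaches Auriga along 2 paths.
Via Ironvale: 40% × 14% = 5.6%.
Direct stake: 76% = 76%.
Total: 5.6% + 76% = 81.6%.
Rounded: 81.60%.

81.60%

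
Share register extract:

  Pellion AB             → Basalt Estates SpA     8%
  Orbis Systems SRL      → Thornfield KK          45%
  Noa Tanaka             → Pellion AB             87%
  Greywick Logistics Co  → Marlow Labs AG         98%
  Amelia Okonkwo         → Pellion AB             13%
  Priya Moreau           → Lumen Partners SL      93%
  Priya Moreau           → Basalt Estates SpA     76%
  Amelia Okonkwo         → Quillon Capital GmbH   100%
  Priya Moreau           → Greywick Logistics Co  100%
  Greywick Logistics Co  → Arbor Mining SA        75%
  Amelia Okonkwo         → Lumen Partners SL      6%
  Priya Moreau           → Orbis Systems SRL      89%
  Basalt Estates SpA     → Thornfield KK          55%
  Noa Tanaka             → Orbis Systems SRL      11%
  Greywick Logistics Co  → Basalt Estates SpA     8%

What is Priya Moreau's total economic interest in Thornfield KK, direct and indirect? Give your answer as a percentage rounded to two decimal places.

Priya reaches Thornfield along 3 paths.
Via Basalt: 76% × 55% = 41.8%.
Via Greywick → Basalt: 100% × 8% × 55% = 4.4%.
Via Orbis: 89% × 45% = 40.05%.
Total: 41.8% + 4.4% + 40.05% = 86.25%.

86.25%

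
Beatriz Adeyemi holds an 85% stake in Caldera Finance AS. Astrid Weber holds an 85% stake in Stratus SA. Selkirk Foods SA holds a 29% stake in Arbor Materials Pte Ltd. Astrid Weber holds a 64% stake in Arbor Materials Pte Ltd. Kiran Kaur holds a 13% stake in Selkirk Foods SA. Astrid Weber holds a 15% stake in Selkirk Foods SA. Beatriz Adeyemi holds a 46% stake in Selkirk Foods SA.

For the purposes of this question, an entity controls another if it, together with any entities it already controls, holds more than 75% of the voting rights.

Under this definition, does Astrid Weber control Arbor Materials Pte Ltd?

No

Astrid holds 85% of Stratus, so Astrid controls Stratus.
In Arbor, Astrid's side holds only 64%, not > 75%.
So Astrid does not control Arbor.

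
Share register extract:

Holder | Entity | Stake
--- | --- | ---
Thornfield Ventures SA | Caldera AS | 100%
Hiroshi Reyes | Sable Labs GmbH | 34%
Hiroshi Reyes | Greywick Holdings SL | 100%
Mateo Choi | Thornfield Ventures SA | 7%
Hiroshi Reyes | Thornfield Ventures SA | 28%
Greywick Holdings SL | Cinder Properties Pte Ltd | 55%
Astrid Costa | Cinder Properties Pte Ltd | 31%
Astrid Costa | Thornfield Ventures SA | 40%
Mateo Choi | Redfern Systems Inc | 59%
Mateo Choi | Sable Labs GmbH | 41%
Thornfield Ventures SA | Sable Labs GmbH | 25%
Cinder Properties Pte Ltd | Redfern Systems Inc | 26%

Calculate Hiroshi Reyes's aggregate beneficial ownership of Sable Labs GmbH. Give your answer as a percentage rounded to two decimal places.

41.00%

Hiroshi reaches Sable along 2 paths.
Direct stake: 34% = 34%.
Via Thornfield: 28% × 25% = 7%.
Total: 34% + 7% = 41%.
Rounded: 41.00%.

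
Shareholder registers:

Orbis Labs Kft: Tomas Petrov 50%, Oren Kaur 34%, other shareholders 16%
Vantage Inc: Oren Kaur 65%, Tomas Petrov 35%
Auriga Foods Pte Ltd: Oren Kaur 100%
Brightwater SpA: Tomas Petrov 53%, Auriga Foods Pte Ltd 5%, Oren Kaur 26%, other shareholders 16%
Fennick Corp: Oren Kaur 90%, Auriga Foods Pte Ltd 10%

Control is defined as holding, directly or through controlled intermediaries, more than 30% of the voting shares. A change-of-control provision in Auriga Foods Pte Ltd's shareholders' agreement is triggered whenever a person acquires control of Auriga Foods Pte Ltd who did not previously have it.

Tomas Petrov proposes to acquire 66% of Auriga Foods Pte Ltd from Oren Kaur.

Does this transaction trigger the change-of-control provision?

Yes

The purchase adds only to Tomas's holdings (Oren's stake shrinks), so Tomas is the only person who could newly come to control Auriga.
Tomas holds 50% of Orbis, so Tomas controls Orbis.
Tomas holds 35% of Vantage, so Tomas controls Vantage.
Tomas holds 53% of Brightwater, so Tomas controls Brightwater.
Neither Tomas nor any entity Tomas controls holds any voting interest in Auriga.
So before the transaction, Tomas does not control Auriga.
After the purchase, Tomas holds 66% of Auriga directly, and Oren's stake falls to 34%.
Tomas holds 66% of Auriga, so Tomas controls Auriga.
Tomas did not control Auriga before and does after, so the clause is triggered.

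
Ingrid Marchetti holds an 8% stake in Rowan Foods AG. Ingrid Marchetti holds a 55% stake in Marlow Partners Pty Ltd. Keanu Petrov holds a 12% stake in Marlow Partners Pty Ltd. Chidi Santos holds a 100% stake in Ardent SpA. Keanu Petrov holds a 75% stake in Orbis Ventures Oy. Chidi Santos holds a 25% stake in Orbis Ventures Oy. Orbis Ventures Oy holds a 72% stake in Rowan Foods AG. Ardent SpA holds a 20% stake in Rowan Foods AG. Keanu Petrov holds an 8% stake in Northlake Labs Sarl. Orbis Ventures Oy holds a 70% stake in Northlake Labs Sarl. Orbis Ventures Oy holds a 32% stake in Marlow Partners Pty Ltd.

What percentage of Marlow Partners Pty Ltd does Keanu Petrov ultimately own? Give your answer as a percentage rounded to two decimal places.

36.00%

Keanu reaches Marlow along 2 paths.
Via Orbis: 75% × 32% = 24%.
Direct stake: 12% = 12%.
Total: 24% + 12% = 36%.
Rounded: 36.00%.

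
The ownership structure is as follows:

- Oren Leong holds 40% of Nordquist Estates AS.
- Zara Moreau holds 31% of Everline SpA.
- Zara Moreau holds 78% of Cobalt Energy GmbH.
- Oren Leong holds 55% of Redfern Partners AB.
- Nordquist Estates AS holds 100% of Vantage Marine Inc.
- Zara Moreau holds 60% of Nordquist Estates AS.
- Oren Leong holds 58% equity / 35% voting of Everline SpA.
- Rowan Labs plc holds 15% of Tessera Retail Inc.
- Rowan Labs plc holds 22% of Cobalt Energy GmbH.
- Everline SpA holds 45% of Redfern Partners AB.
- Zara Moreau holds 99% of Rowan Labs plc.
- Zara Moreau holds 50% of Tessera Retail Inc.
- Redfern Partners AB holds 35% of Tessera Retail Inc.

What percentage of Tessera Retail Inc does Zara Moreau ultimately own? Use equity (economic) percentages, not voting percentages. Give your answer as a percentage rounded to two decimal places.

Zara reaches Tessera along 3 paths.
Direct stake: 50% = 50%.
Via Rowan: 99% × 15% = 14.85%.
Via Everline → Redfern: 31% × 45% × 35% = 4.8825%.
Total: 50% + 14.85% + 4.8825% = 69.7325%.
Rounded: 69.73%.

69.73%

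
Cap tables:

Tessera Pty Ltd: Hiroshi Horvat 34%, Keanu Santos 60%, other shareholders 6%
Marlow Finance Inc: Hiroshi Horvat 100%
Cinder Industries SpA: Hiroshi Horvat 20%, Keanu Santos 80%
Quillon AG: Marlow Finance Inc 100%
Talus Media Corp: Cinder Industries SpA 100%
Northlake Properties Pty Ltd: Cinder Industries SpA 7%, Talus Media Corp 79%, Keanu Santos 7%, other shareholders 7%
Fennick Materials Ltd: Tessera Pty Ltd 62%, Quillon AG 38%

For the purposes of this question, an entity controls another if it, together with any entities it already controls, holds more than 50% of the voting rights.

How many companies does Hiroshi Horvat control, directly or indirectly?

Hiroshi holds 100% of Marlow, so Hiroshi controls Marlow.
Marlow holds 100% of Quillon, so Hiroshi controls Quillon.
No other company's threshold is met.
Hiroshi controls 2 companies.

2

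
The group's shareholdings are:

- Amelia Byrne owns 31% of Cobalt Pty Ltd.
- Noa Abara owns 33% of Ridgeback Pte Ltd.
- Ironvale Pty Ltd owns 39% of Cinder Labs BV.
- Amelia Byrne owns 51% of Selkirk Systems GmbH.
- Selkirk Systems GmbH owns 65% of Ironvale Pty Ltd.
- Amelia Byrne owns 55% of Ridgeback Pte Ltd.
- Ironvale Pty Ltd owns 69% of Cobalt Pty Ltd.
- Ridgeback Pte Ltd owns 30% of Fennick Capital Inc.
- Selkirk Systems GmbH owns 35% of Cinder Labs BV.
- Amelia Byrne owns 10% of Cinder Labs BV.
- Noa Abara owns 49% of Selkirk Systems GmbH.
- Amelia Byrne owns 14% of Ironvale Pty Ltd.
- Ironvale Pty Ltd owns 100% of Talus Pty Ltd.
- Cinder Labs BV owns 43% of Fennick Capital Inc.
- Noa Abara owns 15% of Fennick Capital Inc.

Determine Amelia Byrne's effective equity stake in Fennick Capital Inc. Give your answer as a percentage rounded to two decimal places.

36.38%

Amelia reaches Fennick along 5 paths.
Via Selkirk → Cinder: 51% × 35% × 43% = 7.6755%.
Via Ironvale → Cinder: 14% × 39% × 43% = 2.3478%.
Via Selkirk → Ironvale → Cinder: 51% × 65% × 39% × 43% = 5.559255%.
Via Cinder: 10% × 43% = 4.3%.
Via Ridgeback: 55% × 30% = 16.5%.
Total: 7.6755% + 2.3478% + 5.559255% + 4.3% + 16.5% = 36.382555%.
Rounded: 36.38%.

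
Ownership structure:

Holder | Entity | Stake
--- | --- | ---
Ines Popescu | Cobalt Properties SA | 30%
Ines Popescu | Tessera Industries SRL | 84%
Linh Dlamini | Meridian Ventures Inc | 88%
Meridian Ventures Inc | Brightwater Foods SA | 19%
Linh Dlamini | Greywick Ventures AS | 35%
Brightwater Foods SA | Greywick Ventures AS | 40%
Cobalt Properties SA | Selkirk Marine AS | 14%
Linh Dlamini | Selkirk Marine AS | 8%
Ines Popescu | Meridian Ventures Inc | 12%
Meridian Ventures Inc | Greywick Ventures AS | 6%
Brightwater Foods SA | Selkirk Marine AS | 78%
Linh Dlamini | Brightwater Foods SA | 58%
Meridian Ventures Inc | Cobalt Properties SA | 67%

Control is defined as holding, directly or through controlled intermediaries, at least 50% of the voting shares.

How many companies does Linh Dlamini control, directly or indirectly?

5

Linh holds 88% of Meridian, so Linh controls Meridian.
Linh and Meridian together hold 58% + 19% = 77% of Brightwater, so Linh controls Brightwater.
Meridian holds 67% of Cobalt, so Linh controls Cobalt.
Brightwater and Linh and Cobalt together hold 78% + 8% + 14% = 100% of Selkirk, so Linh controls Selkirk.
Linh and Brightwater and Meridian together hold 35% + 40% + 6% = 81% of Greywick, so Linh controls Greywick.
No other company's threshold is met.
Linh controls 5 companies.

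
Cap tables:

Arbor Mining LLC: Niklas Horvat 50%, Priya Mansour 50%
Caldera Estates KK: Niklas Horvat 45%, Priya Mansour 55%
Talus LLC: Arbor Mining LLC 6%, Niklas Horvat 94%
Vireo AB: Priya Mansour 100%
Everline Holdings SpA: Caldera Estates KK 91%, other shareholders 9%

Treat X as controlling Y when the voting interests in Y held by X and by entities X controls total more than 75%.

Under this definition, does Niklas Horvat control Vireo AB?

No

Niklas holds 94% of Talus, so Niklas controls Talus.
Neither Niklas nor any entity Niklas controls holds any voting interest in Vireo.
So Niklas does not control Vireo.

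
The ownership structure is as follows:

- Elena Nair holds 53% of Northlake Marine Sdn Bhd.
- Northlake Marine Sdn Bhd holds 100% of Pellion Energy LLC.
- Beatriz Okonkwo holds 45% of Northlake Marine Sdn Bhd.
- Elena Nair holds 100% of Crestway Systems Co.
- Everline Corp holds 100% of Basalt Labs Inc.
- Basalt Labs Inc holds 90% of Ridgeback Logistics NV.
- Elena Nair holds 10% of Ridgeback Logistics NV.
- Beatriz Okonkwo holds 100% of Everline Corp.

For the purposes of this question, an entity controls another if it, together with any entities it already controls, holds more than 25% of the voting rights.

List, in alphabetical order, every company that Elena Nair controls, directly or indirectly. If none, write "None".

Elena holds 53% of Northlake, so Elena controls Northlake.
Northlake holds 100% of Pellion, so Elena controls Pellion.
Elena holds 100% of Crestway, so Elena controls Crestway.
No other company's threshold is met.

Crestway Systems Co, Northlake Marine Sdn Bhd, Pellion Energy LLC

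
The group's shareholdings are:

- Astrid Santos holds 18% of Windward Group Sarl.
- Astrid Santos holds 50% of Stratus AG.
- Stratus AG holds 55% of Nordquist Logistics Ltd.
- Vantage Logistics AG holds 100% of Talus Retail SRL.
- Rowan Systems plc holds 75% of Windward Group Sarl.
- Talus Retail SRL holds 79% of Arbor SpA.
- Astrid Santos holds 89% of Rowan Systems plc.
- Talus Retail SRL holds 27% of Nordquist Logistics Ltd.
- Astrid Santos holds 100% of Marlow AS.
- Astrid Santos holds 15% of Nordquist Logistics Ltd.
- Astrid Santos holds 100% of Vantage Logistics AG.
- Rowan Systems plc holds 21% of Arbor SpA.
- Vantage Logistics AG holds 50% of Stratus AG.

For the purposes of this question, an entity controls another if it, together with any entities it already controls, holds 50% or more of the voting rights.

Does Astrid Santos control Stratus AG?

Astrid holds 100% of Vantage, so Astrid controls Vantage.
Astrid and Vantage together hold 50% + 50% = 100% of Stratus, so Astrid controls Stratus.

Yes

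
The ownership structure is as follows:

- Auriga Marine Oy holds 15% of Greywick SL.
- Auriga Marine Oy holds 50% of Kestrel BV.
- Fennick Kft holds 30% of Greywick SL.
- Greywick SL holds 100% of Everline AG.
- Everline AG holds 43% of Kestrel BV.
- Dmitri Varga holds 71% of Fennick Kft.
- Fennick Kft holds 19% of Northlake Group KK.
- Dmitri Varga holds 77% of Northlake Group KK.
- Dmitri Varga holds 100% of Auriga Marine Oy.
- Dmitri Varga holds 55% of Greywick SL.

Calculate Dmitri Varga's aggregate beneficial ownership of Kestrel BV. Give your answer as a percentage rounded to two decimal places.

Dmitri reaches Kestrel along 4 paths.
Via Fennick → Greywick → Everline: 71% × 30% × 100% × 43% = 9.159%.
Via Auriga → Greywick → Everline: 100% × 15% × 100% × 43% = 6.45%.
Via Greywick → Everline: 55% × 100% × 43% = 23.65%.
Via Auriga: 100% × 50% = 50%.
Total: 9.159% + 6.45% + 23.65% + 50% = 89.259%.
Rounded: 89.26%.

89.26%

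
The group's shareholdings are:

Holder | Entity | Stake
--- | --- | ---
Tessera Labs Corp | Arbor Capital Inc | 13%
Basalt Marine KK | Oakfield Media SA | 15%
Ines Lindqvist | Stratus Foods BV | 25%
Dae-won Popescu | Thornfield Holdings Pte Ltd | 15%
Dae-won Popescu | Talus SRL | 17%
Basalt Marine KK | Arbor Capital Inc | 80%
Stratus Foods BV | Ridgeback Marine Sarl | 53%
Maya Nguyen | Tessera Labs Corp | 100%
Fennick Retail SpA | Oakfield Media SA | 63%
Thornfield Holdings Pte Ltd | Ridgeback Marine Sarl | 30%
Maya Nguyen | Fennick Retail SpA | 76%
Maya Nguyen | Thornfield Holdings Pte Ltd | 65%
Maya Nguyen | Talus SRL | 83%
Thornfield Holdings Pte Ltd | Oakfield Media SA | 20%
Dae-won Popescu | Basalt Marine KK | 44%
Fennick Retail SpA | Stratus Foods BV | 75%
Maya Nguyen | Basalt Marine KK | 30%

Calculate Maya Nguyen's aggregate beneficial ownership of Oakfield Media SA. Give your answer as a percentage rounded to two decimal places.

Maya reaches Oakfield along 3 paths.
Via Basalt: 30% × 15% = 4.5%.
Via Fennick: 76% × 63% = 47.88%.
Via Thornfield: 65% × 20% = 13%.
Total: 4.5% + 47.88% + 13% = 65.38%.

65.38%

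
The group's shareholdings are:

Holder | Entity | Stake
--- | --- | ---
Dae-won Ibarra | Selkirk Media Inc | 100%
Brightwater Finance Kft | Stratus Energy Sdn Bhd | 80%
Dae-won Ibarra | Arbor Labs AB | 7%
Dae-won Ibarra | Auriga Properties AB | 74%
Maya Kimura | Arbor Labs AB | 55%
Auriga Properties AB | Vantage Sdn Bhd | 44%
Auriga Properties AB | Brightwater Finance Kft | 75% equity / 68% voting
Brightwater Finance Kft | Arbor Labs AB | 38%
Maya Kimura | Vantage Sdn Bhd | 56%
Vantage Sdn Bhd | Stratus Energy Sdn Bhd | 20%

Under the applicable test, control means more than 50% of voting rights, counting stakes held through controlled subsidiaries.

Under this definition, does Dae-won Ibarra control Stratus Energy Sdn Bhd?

Yes

Dae-won holds 74% of Auriga, so Dae-won controls Auriga.
Auriga holds 68% of Brightwater, so Dae-won controls Brightwater.
Brightwater holds 80% of Stratus, so Dae-won controls Stratus.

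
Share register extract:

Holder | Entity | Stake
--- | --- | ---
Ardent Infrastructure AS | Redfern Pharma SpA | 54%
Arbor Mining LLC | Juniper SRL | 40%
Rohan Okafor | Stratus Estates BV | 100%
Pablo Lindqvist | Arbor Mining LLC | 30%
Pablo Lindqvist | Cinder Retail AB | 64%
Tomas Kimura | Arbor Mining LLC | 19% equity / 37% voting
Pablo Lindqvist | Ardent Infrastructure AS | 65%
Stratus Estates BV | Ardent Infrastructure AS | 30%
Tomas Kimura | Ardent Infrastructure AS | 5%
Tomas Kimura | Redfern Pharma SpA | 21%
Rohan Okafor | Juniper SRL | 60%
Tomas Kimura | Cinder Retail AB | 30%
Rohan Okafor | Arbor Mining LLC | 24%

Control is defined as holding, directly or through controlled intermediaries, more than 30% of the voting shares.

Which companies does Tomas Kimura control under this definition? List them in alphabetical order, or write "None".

Tomas holds 37% of Arbor, so Tomas controls Arbor.
Arbor holds 40% of Juniper, so Tomas controls Juniper.
No other company's threshold is met.

Arbor Mining LLC, Juniper SRL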